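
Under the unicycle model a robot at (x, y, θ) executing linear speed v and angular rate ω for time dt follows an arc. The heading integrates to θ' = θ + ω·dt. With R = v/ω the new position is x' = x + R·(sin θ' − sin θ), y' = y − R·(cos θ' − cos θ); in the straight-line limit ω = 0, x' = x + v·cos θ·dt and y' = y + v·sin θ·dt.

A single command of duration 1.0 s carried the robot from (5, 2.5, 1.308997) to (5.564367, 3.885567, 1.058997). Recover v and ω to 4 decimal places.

Δθ = 1.058997 − 1.308997 = -0.250000
ω = Δθ/dt = -0.250000/1.0 = -0.2500
R = −Δy/(cos θ' − cos θ) = -6.0000
v = R·ω = -6.0000·-0.2500 = 1.5000

v = 1.5000, ω = -0.2500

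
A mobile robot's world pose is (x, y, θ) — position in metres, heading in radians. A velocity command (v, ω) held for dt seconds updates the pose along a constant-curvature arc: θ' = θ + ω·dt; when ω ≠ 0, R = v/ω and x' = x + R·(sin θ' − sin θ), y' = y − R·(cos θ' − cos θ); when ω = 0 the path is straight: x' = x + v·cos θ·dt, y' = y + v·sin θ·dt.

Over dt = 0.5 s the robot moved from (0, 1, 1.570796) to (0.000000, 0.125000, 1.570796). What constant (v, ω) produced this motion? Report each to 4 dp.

v = -1.7500, ω = 0.0000

Δθ = 1.570796 − 1.570796 = 0.000000
ω = Δθ/dt = 0.000000/0.5 = 0.0000
ω = 0 → v = (Δx·cos θ + Δy·sin θ)/dt = -1.7500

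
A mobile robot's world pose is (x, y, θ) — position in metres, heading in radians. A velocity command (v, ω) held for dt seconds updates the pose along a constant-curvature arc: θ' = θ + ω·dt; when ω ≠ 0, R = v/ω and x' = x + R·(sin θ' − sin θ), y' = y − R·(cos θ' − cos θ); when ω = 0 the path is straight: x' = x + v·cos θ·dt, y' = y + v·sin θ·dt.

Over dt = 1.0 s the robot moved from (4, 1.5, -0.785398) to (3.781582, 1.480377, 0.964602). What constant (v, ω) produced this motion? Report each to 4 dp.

v = -0.2500, ω = 1.7500

Δθ = 0.964602 − -0.785398 = 1.750000
ω = Δθ/dt = 1.750000/1.0 = 1.7500
R = Δx/(sin θ' − sin θ) = -0.1429
v = R·ω = -0.1429·1.7500 = -0.2500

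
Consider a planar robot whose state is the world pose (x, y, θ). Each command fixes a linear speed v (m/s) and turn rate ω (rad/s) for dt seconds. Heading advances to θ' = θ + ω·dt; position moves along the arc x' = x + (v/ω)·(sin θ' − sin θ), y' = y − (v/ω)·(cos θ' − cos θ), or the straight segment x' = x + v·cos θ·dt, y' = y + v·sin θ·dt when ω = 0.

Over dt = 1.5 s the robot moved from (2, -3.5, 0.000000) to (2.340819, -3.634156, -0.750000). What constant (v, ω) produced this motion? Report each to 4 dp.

v = 0.2500, ω = -0.5000

Δθ = -0.750000 − 0.000000 = -0.750000
ω = Δθ/dt = -0.750000/1.5 = -0.5000
R = Δx/(sin θ' − sin θ) = -0.5000
v = R·ω = -0.5000·-0.5000 = 0.2500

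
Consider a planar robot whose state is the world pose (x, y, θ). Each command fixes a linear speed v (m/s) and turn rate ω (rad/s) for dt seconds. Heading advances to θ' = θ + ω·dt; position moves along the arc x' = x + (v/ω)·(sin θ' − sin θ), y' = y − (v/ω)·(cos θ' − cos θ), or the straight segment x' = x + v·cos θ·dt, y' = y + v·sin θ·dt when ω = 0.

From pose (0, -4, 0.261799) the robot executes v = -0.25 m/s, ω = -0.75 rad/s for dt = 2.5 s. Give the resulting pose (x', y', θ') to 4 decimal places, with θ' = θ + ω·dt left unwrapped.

θ' = 0.2618 + -0.75·2.5 = -1.6132
R = v/ω = -0.25/-0.75 = 0.3333
x' = 0 + 0.3333·(sin -1.6132 − sin 0.2618) = -0.4193
y' = -4 − 0.3333·(cos -1.6132 − cos 0.2618) = -3.6639

(-0.4193, -3.6639, -1.6132)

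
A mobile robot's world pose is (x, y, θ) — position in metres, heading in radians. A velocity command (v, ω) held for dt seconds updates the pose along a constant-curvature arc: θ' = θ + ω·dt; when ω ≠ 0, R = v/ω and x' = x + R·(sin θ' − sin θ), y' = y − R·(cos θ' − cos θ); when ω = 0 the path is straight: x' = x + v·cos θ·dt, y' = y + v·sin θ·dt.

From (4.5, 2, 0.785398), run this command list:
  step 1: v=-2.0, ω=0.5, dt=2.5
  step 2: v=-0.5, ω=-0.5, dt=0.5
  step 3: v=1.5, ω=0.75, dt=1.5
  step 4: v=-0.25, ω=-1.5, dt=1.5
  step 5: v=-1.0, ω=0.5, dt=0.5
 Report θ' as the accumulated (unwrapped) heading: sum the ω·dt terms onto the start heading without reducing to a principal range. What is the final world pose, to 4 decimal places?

step 1: θ'=2.0354 (R=-4.0000) → pose (3.7524, -2.6207, 2.0354)
step 2: θ'=1.7854 (R=1.0000) → pose (3.8355, -2.8558, 1.7854)
step 3: θ'=2.9104 (R=2.0000) → pose (2.3396, -1.3349, 2.9104)
step 4: θ'=0.6604 (R=0.1667) → pose (2.4037, -1.6288, 0.6604)
step 5: θ'=0.9104 (R=-2.0000) → pose (2.0511, -1.9814, 0.9104)

(2.0511, -1.9814, 0.9104)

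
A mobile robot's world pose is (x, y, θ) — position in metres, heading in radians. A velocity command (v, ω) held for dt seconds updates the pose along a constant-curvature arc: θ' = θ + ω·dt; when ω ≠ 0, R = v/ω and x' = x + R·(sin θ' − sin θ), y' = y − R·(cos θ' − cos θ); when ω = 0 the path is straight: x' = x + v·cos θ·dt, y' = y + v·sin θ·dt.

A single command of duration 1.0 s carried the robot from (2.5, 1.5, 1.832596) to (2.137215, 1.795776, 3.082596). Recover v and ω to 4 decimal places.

v = 0.5000, ω = 1.2500

Δθ = 3.082596 − 1.832596 = 1.250000
ω = Δθ/dt = 1.250000/1.0 = 1.2500
R = Δx/(sin θ' − sin θ) = 0.4000
v = R·ω = 0.4000·1.2500 = 0.5000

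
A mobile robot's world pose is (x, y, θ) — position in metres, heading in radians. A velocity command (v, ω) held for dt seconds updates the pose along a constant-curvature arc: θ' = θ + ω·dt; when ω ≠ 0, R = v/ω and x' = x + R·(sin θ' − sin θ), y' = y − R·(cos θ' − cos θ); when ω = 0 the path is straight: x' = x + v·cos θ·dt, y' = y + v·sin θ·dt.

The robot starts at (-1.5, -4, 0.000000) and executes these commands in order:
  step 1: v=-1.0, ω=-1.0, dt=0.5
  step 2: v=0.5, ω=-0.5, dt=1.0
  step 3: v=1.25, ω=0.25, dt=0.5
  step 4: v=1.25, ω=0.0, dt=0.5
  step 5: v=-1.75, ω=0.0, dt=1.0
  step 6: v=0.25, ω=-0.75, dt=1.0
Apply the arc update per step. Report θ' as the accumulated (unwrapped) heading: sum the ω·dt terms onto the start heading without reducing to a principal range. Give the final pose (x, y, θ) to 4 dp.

step 1: θ'=-0.5000 (R=1.0000) → pose (-1.9794, -3.8776, -0.5000)
step 2: θ'=-1.0000 (R=-1.0000) → pose (-1.6174, -4.2149, -1.0000)
step 3: θ'=-0.8750 (R=5.0000) → pose (-1.2477, -4.7183, -0.8750)
step 4: θ'=-0.8750 (straight) → pose (-0.8471, -5.1981, -0.8750)
step 5: θ'=-0.8750 (straight) → pose (-1.9689, -3.8548, -0.8750)
step 6: θ'=-1.6250 (R=-0.3333) → pose (-1.8919, -4.0866, -1.6250)

(-1.8919, -4.0866, -1.6250)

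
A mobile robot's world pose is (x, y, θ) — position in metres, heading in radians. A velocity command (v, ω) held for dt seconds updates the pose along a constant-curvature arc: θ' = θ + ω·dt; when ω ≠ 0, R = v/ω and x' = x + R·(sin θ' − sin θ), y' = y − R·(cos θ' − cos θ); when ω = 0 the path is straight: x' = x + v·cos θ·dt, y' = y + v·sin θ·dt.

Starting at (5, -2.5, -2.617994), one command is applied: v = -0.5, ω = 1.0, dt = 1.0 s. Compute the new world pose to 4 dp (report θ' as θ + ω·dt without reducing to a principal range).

θ' = -2.6180 + 1.0·1.0 = -1.6180
R = v/ω = -0.5/1.0 = -0.5000
x' = 5 + -0.5000·(sin -1.6180 − sin -2.6180) = 5.2494
y' = -2.5 − -0.5000·(cos -1.6180 − cos -2.6180) = -2.0906

(5.2494, -2.0906, -1.6180)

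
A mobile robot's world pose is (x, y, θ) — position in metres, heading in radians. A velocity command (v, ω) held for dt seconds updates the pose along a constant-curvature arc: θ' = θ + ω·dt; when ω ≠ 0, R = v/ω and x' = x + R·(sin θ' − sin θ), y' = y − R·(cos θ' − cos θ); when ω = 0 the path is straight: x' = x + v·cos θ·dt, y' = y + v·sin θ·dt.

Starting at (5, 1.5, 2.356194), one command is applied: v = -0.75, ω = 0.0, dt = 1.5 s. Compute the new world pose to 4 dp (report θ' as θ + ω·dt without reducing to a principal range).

(5.7955, 0.7045, 2.3562)

θ' = 2.3562 + 0.0·1.5 = 2.3562
ω = 0 → straight: x' = 5 + -0.75·cos(2.3562)·1.5 = 5.7955
y' = 1.5 + -0.75·sin(2.3562)·1.5 = 0.7045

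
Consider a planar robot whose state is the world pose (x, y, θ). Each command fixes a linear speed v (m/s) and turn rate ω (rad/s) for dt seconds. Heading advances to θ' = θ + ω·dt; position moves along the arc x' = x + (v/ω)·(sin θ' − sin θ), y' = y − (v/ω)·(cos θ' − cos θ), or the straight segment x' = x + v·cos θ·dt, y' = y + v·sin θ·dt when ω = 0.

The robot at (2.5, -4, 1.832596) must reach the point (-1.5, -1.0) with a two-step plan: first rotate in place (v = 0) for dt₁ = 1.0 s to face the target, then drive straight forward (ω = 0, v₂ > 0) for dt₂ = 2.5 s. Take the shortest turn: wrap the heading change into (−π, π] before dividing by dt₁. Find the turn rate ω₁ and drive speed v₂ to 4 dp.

heading to target = atan2(-1−-4, -1.5−2.5) = 2.4981
Δθ = wrap(2.4981 − 1.8326) = 0.6655; ω₁ = Δθ/dt₁ = 0.6655
distance = √((-1.5−2.5)² + (-1−-4)²) = 5.0000; v₂ = distance/dt₂ = 2.0000

ω₁ = 0.6655, v₂ = 2.0000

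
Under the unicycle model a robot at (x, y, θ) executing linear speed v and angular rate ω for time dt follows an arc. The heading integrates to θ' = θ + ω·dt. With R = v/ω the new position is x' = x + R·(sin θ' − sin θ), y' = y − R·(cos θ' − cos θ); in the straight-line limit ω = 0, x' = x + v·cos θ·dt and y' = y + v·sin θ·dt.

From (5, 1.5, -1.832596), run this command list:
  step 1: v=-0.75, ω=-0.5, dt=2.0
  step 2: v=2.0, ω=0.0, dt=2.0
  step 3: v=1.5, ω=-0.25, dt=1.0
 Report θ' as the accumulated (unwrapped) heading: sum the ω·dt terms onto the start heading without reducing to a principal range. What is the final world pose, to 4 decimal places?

(0.7113, 1.0506, -3.0826)

step 1: θ'=-2.8326 (R=1.5000) → pose (5.9927, 2.5407, -2.8326)
step 2: θ'=-2.8326 (straight) → pose (2.1822, 1.3243, -2.8326)
step 3: θ'=-3.0826 (R=-6.0000) → pose (0.7113, 1.0506, -3.0826)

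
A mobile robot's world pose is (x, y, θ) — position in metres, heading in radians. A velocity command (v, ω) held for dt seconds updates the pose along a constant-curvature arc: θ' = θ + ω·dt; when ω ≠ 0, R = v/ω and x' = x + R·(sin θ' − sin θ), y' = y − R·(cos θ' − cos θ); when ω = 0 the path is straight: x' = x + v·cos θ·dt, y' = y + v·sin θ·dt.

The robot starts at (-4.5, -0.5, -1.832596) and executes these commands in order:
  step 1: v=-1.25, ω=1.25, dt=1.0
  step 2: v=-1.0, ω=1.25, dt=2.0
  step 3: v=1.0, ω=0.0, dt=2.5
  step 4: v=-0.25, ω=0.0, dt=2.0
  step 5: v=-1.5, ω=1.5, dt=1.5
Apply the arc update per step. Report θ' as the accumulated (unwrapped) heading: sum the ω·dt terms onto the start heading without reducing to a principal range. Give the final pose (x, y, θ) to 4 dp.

step 1: θ'=-0.5826 (R=-1.0000) → pose (-4.9157, 0.5939, -0.5826)
step 2: θ'=1.9174 (R=-0.8000) → pose (-6.1083, -0.3459, 1.9174)
step 3: θ'=1.9174 (straight) → pose (-6.9576, 2.0054, 1.9174)
step 4: θ'=1.9174 (straight) → pose (-6.7877, 1.5351, 1.9174)
step 5: θ'=4.1674 (R=-1.0000) → pose (-4.9921, 1.3564, 4.1674)

(-4.9921, 1.3564, 4.1674)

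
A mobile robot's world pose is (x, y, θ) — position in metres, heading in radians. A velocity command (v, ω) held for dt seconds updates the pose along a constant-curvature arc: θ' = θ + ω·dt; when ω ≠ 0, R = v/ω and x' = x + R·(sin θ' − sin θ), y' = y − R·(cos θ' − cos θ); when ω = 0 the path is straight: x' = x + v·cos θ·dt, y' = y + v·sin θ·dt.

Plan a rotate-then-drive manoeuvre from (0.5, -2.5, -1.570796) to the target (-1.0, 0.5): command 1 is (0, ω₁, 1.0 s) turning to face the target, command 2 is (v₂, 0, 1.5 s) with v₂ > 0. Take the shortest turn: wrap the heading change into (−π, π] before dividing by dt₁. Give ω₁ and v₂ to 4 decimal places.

ω₁ = -2.6779, v₂ = 2.2361

heading to target = atan2(0.5−-2.5, -1−0.5) = 2.0344
Δθ = wrap(2.0344 − -1.5708) = -2.6779; ω₁ = Δθ/dt₁ = -2.6779
distance = √((-1−0.5)² + (0.5−-2.5)²) = 3.3541; v₂ = distance/dt₂ = 2.2361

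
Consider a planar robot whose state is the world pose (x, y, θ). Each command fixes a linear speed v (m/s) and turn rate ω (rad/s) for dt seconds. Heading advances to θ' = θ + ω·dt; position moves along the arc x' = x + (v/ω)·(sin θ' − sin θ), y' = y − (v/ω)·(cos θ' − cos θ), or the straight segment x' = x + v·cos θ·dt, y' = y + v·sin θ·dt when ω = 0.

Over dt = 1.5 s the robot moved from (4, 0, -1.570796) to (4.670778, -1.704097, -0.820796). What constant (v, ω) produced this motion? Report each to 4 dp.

v = 1.2500, ω = 0.5000

Δθ = -0.820796 − -1.570796 = 0.750000
ω = Δθ/dt = 0.750000/1.5 = 0.5000
R = −Δy/(cos θ' − cos θ) = 2.5000
v = R·ω = 2.5000·0.5000 = 1.2500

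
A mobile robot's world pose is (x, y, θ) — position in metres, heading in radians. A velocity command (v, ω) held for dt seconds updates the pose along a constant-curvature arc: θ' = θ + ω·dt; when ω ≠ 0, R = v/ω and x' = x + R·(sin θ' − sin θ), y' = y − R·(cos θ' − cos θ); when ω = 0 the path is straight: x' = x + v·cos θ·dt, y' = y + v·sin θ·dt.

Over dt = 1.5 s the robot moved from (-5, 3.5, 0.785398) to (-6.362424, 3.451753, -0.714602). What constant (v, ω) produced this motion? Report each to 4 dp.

v = -1.0000, ω = -1.0000

Δθ = -0.714602 − 0.785398 = -1.500000
ω = Δθ/dt = -1.500000/1.5 = -1.0000
R = Δx/(sin θ' − sin θ) = 1.0000
v = R·ω = 1.0000·-1.0000 = -1.0000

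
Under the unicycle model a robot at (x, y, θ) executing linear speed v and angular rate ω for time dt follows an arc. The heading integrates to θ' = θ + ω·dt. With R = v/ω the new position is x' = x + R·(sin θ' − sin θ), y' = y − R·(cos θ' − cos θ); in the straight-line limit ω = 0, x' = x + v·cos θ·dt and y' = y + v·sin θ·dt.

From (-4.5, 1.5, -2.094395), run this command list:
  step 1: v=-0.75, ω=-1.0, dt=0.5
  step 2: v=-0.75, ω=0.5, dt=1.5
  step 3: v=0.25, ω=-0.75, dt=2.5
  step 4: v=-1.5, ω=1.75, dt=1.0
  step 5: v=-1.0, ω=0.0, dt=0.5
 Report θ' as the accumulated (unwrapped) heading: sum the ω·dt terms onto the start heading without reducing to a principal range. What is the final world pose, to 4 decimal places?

step 1: θ'=-2.5944 (R=0.7500) → pose (-4.2407, 1.7655, -2.5944)
step 2: θ'=-1.8444 (R=-1.5000) → pose (-3.5769, 2.6412, -1.8444)
step 3: θ'=-3.7194 (R=-0.3333) → pose (-4.0799, 2.4520, -3.7194)
step 4: θ'=-1.9694 (R=-0.8571) → pose (-2.8218, 2.8373, -1.9694)
step 5: θ'=-1.9694 (straight) → pose (-2.6278, 3.2981, -1.9694)

(-2.6278, 3.2981, -1.9694)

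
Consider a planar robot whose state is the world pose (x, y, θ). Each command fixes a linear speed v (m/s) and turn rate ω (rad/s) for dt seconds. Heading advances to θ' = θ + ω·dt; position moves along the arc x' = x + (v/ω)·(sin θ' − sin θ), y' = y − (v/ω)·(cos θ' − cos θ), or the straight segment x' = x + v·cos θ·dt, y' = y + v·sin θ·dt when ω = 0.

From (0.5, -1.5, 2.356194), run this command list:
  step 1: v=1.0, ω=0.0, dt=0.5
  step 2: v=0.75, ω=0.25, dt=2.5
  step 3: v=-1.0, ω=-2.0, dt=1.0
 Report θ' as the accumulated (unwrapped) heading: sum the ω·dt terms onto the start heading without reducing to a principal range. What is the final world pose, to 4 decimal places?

(-1.1600, -1.0779, 0.9812)

step 1: θ'=2.3562 (straight) → pose (0.1464, -1.1464, 2.3562)
step 2: θ'=2.9812 (R=3.0000) → pose (-1.4957, -0.3063, 2.9812)
step 3: θ'=0.9812 (R=0.5000) → pose (-1.1600, -1.0779, 0.9812)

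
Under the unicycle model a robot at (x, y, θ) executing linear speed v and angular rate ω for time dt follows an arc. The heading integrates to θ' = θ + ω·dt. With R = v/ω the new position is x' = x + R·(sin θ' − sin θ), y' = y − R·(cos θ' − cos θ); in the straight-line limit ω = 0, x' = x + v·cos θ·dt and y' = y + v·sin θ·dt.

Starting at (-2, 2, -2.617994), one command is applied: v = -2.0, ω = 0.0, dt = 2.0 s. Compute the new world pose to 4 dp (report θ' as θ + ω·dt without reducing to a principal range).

(1.4641, 4.0000, -2.6180)

θ' = -2.6180 + 0.0·2.0 = -2.6180
ω = 0 → straight: x' = -2 + -2.0·cos(-2.6180)·2.0 = 1.4641
y' = 2 + -2.0·sin(-2.6180)·2.0 = 4.0000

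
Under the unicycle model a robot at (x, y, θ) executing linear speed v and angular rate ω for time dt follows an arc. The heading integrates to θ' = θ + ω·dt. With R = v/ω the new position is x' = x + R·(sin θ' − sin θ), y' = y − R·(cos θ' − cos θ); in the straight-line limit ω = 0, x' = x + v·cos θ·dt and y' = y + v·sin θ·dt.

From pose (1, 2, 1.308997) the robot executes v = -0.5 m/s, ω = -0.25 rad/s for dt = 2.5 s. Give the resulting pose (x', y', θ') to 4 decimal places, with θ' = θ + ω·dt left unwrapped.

(0.3319, 0.9675, 0.6840)

θ' = 1.3090 + -0.25·2.5 = 0.6840
R = v/ω = -0.5/-0.25 = 2.0000
x' = 1 + 2.0000·(sin 0.6840 − sin 1.3090) = 0.3319
y' = 2 − 2.0000·(cos 0.6840 − cos 1.3090) = 0.9675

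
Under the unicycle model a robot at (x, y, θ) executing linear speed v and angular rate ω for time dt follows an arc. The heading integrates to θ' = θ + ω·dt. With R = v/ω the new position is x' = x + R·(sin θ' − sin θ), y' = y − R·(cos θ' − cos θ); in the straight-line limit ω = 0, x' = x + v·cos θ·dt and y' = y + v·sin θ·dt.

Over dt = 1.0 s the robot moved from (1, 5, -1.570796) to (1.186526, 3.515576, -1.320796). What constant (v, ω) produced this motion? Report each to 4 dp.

v = 1.5000, ω = 0.2500

Δθ = -1.320796 − -1.570796 = 0.250000
ω = Δθ/dt = 0.250000/1.0 = 0.2500
R = −Δy/(cos θ' − cos θ) = 6.0000
v = R·ω = 6.0000·0.2500 = 1.5000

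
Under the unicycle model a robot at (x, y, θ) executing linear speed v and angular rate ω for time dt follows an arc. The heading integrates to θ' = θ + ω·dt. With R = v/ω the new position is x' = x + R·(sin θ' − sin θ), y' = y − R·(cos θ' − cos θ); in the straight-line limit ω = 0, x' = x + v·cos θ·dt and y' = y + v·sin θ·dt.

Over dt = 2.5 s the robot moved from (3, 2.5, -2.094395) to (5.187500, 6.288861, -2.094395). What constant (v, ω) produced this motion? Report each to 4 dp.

Δθ = -2.094395 − -2.094395 = 0.000000
ω = Δθ/dt = 0.000000/2.5 = 0.0000
ω = 0 → v = (Δx·cos θ + Δy·sin θ)/dt = -1.7500

v = -1.7500, ω = 0.0000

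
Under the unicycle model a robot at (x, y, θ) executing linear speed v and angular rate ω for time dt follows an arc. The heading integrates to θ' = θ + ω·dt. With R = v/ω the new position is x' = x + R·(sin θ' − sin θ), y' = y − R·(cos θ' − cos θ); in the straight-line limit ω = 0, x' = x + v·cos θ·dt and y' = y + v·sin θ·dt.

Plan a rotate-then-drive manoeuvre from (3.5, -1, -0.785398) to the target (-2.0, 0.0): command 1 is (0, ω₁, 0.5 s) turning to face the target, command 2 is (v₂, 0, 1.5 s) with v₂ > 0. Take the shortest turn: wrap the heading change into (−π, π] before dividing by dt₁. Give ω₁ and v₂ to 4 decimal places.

ω₁ = -5.0721, v₂ = 3.7268

heading to target = atan2(0−-1, -2−3.5) = 2.9617
Δθ = wrap(2.9617 − -0.7854) = -2.5360; ω₁ = Δθ/dt₁ = -5.0721
distance = √((-2−3.5)² + (0−-1)²) = 5.5902; v₂ = distance/dt₂ = 3.7268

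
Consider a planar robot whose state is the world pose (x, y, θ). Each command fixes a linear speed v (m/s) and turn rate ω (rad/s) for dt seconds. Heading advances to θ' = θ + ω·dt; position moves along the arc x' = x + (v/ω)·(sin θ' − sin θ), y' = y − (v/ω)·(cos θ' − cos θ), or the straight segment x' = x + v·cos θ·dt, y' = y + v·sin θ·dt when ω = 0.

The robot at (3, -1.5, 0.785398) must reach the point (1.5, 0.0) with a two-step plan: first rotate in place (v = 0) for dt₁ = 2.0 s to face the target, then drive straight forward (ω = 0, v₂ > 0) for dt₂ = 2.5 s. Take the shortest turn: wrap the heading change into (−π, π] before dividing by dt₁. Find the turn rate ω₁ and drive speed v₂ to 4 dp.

ω₁ = 0.7854, v₂ = 0.8485

heading to target = atan2(0−-1.5, 1.5−3) = 2.3562
Δθ = wrap(2.3562 − 0.7854) = 1.5708; ω₁ = Δθ/dt₁ = 0.7854
distance = √((1.5−3)² + (0−-1.5)²) = 2.1213; v₂ = distance/dt₂ = 0.8485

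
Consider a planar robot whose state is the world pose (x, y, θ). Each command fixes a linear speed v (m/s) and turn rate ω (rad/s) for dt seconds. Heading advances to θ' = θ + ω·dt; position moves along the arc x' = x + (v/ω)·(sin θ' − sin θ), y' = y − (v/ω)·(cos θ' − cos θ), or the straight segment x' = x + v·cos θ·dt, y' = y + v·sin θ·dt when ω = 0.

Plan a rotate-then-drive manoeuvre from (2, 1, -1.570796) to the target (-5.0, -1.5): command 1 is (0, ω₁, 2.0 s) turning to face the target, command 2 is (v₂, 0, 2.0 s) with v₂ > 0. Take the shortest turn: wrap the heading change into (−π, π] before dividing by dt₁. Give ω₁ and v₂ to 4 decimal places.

ω₁ = -0.6139, v₂ = 3.7165

heading to target = atan2(-1.5−1, -5−2) = -2.7986
Δθ = wrap(-2.7986 − -1.5708) = -1.2278; ω₁ = Δθ/dt₁ = -0.6139
distance = √((-5−2)² + (-1.5−1)²) = 7.4330; v₂ = distance/dt₂ = 3.7165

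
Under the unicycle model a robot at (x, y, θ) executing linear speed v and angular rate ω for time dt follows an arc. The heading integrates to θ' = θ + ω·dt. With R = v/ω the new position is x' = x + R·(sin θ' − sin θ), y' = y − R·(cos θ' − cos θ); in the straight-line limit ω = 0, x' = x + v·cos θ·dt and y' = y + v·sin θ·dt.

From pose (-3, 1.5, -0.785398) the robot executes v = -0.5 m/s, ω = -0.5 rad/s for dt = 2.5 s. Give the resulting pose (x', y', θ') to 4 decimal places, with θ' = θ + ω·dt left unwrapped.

(-3.1869, 2.6552, -2.0354)

θ' = -0.7854 + -0.5·2.5 = -2.0354
R = v/ω = -0.5/-0.5 = 1.0000
x' = -3 + 1.0000·(sin -2.0354 − sin -0.7854) = -3.1869
y' = 1.5 − 1.0000·(cos -2.0354 − cos -0.7854) = 2.6552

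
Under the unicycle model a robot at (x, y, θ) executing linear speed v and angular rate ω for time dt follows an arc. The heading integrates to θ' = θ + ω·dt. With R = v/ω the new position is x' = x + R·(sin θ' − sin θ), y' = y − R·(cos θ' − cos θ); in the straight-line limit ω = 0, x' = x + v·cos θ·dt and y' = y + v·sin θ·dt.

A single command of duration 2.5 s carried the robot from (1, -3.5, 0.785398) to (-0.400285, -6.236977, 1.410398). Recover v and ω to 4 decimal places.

Δθ = 1.410398 − 0.785398 = 0.625000
ω = Δθ/dt = 0.625000/2.5 = 0.2500
R = −Δy/(cos θ' − cos θ) = -5.0000
v = R·ω = -5.0000·0.2500 = -1.2500

v = -1.2500, ω = 0.2500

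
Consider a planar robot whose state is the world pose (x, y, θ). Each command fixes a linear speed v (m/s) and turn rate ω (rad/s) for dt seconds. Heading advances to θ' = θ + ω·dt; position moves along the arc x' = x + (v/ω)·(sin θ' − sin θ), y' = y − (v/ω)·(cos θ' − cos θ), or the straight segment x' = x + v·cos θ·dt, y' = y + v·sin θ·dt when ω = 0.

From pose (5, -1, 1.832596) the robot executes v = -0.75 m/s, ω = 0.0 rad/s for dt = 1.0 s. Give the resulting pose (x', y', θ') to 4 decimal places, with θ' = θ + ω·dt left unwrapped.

θ' = 1.8326 + 0.0·1.0 = 1.8326
ω = 0 → straight: x' = 5 + -0.75·cos(1.8326)·1.0 = 5.1941
y' = -1 + -0.75·sin(1.8326)·1.0 = -1.7244

(5.1941, -1.7244, 1.8326)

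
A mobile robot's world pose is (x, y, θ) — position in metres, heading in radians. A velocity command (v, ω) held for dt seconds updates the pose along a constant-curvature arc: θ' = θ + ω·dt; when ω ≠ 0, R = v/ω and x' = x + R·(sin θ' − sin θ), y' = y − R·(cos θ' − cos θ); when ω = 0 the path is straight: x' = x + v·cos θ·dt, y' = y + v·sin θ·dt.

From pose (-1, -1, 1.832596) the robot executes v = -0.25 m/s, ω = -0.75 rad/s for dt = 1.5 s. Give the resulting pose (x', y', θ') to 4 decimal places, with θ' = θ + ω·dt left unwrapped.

(-1.1053, -1.3396, 0.7076)

θ' = 1.8326 + -0.75·1.5 = 0.7076
R = v/ω = -0.25/-0.75 = 0.3333
x' = -1 + 0.3333·(sin 0.7076 − sin 1.8326) = -1.1053
y' = -1 − 0.3333·(cos 0.7076 − cos 1.8326) = -1.3396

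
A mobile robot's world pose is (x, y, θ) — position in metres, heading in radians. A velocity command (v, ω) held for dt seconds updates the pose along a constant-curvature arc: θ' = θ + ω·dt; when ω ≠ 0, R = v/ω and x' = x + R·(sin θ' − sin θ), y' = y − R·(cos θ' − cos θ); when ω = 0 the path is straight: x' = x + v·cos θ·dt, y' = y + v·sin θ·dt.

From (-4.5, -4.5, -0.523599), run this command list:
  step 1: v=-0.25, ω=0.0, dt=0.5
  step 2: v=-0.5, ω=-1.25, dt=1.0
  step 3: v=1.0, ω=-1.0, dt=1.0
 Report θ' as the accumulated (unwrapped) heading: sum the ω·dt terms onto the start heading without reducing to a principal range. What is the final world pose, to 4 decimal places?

step 1: θ'=-0.5236 (straight) → pose (-4.6083, -4.4375, -0.5236)
step 2: θ'=-1.7736 (R=0.4000) → pose (-4.8001, -4.0105, -1.7736)
step 3: θ'=-2.7736 (R=-1.0000) → pose (-5.4198, -4.7422, -2.7736)

(-5.4198, -4.7422, -2.7736)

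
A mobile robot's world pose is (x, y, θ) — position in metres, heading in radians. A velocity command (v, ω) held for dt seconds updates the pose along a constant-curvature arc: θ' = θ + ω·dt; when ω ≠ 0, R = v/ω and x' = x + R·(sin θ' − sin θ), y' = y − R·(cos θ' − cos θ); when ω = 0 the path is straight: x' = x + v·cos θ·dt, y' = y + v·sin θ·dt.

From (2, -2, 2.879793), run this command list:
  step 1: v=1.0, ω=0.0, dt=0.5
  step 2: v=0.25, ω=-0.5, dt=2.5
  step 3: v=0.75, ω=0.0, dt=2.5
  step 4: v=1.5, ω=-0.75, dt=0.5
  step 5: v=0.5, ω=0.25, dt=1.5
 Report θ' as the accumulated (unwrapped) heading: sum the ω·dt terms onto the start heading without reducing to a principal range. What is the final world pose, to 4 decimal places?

step 1: θ'=2.8798 (straight) → pose (1.5170, -1.8706, 2.8798)
step 2: θ'=1.6298 (R=-0.5000) → pose (1.1473, -1.4171, 1.6298)
step 3: θ'=1.6298 (straight) → pose (1.0368, 0.4546, 1.6298)
step 4: θ'=1.2548 (R=-2.0000) → pose (1.1323, 1.1941, 1.2548)
step 5: θ'=1.6298 (R=2.0000) → pose (1.2279, 1.9336, 1.6298)

(1.2279, 1.9336, 1.6298)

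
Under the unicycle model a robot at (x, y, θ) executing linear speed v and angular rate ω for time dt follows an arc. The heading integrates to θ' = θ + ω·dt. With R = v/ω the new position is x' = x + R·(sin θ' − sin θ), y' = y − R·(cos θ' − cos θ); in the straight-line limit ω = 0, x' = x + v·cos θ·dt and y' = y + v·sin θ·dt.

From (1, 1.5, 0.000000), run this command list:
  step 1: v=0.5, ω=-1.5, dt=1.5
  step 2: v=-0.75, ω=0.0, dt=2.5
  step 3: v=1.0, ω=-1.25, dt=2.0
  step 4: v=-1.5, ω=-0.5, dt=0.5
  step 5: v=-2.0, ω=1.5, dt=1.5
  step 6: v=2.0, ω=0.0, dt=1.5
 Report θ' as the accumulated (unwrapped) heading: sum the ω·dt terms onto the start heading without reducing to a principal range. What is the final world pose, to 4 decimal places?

step 1: θ'=-2.2500 (R=-0.3333) → pose (1.2594, 0.9573, -2.2500)
step 2: θ'=-2.2500 (straight) → pose (2.4372, 2.4162, -2.2500)
step 3: θ'=-4.7500 (R=-0.8000) → pose (1.0153, 2.9488, -4.7500)
step 4: θ'=-5.0000 (R=3.0000) → pose (0.8942, 2.2106, -5.0000)
step 5: θ'=-2.7500 (R=-1.3333) → pose (2.6816, 0.6000, -2.7500)
step 6: θ'=-2.7500 (straight) → pose (-0.0913, -0.5450, -2.7500)

(-0.0913, -0.5450, -2.7500)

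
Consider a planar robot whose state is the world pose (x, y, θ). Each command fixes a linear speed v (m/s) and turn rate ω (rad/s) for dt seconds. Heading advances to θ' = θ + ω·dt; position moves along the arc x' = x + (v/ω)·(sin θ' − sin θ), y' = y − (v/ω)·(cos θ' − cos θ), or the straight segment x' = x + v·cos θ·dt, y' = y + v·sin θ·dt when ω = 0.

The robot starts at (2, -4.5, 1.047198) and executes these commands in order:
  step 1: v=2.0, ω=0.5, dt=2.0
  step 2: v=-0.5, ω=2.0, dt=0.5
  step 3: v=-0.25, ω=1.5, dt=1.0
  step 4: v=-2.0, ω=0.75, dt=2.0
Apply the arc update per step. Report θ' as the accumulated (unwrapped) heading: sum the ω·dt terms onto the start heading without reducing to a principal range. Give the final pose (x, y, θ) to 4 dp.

(0.4623, 2.3699, 6.0472)

step 1: θ'=2.0472 (R=4.0000) → pose (2.0905, -0.6657, 2.0472)
step 2: θ'=3.0472 (R=-0.2500) → pose (2.2891, -0.7999, 3.0472)
step 3: θ'=4.5472 (R=-0.1667) → pose (2.4692, -0.6614, 4.5472)
step 4: θ'=6.0472 (R=-2.6667) → pose (0.4623, 2.3699, 6.0472)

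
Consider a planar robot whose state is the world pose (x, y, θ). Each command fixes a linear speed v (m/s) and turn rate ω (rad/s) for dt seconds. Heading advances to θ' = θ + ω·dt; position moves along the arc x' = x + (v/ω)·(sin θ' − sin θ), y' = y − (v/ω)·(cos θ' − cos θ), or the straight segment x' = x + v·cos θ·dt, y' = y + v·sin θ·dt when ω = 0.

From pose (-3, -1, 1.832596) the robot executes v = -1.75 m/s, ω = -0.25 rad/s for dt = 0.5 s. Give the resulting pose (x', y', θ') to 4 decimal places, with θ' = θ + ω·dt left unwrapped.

θ' = 1.8326 + -0.25·0.5 = 1.7076
R = v/ω = -1.75/-0.25 = 7.0000
x' = -3 + 7.0000·(sin 1.7076 − sin 1.8326) = -2.8269
y' = -1 − 7.0000·(cos 1.7076 − cos 1.8326) = -1.8571

(-2.8269, -1.8571, 1.7076)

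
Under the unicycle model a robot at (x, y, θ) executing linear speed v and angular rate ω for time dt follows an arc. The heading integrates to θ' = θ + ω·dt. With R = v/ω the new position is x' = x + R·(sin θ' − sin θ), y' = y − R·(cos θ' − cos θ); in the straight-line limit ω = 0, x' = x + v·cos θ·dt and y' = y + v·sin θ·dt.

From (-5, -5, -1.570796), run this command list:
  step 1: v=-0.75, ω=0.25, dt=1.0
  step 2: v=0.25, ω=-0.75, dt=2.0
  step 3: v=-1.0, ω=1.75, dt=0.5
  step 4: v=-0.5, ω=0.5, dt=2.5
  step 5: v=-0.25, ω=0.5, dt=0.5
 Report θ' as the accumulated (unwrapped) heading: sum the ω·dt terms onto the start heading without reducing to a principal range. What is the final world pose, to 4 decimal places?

(-5.3540, -3.1224, -0.4458)

step 1: θ'=-1.3208 (R=-3.0000) → pose (-5.0933, -4.2578, -1.3208)
step 2: θ'=-2.8208 (R=-0.3333) → pose (-5.3111, -4.6566, -2.8208)
step 3: θ'=-1.9458 (R=-0.5714) → pose (-4.9596, -4.3236, -1.9458)
step 4: θ'=-0.6958 (R=-1.0000) → pose (-5.2491, -3.1898, -0.6958)
step 5: θ'=-0.4458 (R=-0.5000) → pose (-5.3540, -3.1224, -0.4458)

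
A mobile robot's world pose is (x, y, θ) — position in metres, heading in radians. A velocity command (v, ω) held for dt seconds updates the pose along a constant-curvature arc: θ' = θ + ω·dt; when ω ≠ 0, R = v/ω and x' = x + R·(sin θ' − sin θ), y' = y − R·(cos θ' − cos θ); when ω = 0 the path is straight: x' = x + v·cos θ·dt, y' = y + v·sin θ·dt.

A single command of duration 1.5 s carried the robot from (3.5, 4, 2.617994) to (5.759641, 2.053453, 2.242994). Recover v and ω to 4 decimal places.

v = -2.0000, ω = -0.2500

Δθ = 2.242994 − 2.617994 = -0.375000
ω = Δθ/dt = -0.375000/1.5 = -0.2500
R = Δx/(sin θ' − sin θ) = 8.0000
v = R·ω = 8.0000·-0.2500 = -2.0000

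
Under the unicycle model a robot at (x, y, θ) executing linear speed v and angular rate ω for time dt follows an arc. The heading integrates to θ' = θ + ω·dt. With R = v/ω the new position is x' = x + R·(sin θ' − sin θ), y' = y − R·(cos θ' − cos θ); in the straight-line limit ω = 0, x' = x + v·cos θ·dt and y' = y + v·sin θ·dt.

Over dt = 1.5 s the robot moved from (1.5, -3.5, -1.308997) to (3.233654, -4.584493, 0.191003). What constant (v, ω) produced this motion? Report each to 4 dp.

Δθ = 0.191003 − -1.308997 = 1.500000
ω = Δθ/dt = 1.500000/1.5 = 1.0000
R = Δx/(sin θ' − sin θ) = 1.5000
v = R·ω = 1.5000·1.0000 = 1.5000

v = 1.5000, ω = 1.0000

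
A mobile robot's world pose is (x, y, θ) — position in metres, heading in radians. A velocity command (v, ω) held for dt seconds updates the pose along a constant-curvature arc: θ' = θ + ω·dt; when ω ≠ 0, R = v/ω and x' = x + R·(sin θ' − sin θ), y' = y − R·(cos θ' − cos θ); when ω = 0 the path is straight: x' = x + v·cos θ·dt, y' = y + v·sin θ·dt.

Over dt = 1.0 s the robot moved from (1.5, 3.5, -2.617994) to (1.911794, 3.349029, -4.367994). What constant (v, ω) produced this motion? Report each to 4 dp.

v = -0.5000, ω = -1.7500

Δθ = -4.367994 − -2.617994 = -1.750000
ω = Δθ/dt = -1.750000/1.0 = -1.7500
R = Δx/(sin θ' − sin θ) = 0.2857
v = R·ω = 0.2857·-1.7500 = -0.5000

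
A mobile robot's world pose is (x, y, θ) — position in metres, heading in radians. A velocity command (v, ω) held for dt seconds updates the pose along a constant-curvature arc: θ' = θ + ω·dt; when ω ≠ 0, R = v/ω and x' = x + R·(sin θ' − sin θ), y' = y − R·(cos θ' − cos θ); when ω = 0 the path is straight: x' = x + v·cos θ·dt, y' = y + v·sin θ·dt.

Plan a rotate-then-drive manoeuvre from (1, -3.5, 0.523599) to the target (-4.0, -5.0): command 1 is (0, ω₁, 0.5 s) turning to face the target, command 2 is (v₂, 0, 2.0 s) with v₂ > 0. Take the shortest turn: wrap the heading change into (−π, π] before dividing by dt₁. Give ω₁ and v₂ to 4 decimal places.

ω₁ = 5.8189, v₂ = 2.6101

heading to target = atan2(-5−-3.5, -4−1) = -2.8501
Δθ = wrap(-2.8501 − 0.5236) = 2.9095; ω₁ = Δθ/dt₁ = 5.8189
distance = √((-4−1)² + (-5−-3.5)²) = 5.2202; v₂ = distance/dt₂ = 2.6101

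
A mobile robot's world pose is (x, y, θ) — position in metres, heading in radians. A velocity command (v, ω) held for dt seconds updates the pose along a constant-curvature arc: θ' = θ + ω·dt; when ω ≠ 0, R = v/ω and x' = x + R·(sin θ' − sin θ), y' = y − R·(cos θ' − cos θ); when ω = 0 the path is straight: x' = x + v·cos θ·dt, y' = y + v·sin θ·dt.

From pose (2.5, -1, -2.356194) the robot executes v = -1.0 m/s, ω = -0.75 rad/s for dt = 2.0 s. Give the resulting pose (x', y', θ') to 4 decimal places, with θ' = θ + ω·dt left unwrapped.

θ' = -2.3562 + -0.75·2.0 = -3.8562
R = v/ω = -1.0/-0.75 = 1.3333
x' = 2.5 + 1.3333·(sin -3.8562 − sin -2.3562) = 4.3166
y' = -1 − 1.3333·(cos -3.8562 − cos -2.3562) = -0.9357

(4.3166, -0.9357, -3.8562)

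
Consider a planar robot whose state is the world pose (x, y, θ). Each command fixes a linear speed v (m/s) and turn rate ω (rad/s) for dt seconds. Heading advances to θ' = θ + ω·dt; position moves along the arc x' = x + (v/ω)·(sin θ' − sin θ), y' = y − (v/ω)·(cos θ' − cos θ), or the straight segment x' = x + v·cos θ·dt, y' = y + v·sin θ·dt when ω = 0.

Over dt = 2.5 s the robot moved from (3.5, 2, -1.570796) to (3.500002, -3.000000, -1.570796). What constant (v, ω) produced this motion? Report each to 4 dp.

v = 2.0000, ω = 0.0000

Δθ = -1.570796 − -1.570796 = 0.000000
ω = Δθ/dt = 0.000000/2.5 = 0.0000
ω = 0 → v = (Δx·cos θ + Δy·sin θ)/dt = 2.0000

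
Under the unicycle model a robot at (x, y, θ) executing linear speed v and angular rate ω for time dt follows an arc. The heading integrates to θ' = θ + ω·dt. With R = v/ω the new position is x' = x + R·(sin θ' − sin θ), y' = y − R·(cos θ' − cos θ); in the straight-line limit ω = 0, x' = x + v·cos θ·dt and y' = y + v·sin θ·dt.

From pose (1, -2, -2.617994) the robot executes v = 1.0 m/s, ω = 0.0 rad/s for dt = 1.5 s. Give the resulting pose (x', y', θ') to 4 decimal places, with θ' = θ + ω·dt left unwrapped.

(-0.2990, -2.7500, -2.6180)

θ' = -2.6180 + 0.0·1.5 = -2.6180
ω = 0 → straight: x' = 1 + 1.0·cos(-2.6180)·1.5 = -0.2990
y' = -2 + 1.0·sin(-2.6180)·1.5 = -2.7500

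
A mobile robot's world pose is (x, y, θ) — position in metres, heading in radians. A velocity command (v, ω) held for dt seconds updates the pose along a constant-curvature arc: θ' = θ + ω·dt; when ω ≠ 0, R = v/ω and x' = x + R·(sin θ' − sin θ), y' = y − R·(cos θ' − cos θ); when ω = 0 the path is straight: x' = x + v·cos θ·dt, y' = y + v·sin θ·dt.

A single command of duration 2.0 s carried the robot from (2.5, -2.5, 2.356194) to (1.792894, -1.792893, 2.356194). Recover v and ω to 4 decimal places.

Δθ = 2.356194 − 2.356194 = 0.000000
ω = Δθ/dt = 0.000000/2.0 = 0.0000
ω = 0 → v = (Δx·cos θ + Δy·sin θ)/dt = 0.5000

v = 0.5000, ω = 0.0000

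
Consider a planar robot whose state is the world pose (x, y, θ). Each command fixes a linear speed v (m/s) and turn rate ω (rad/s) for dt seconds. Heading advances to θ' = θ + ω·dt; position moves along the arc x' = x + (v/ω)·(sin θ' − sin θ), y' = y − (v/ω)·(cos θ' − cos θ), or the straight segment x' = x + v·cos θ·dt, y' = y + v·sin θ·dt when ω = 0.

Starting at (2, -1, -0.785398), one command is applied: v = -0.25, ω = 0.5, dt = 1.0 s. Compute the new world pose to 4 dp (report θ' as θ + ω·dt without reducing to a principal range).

θ' = -0.7854 + 0.5·1.0 = -0.2854
R = v/ω = -0.25/0.5 = -0.5000
x' = 2 + -0.5000·(sin -0.2854 − sin -0.7854) = 1.7872
y' = -1 − -0.5000·(cos -0.2854 − cos -0.7854) = -0.8738

(1.7872, -0.8738, -0.2854)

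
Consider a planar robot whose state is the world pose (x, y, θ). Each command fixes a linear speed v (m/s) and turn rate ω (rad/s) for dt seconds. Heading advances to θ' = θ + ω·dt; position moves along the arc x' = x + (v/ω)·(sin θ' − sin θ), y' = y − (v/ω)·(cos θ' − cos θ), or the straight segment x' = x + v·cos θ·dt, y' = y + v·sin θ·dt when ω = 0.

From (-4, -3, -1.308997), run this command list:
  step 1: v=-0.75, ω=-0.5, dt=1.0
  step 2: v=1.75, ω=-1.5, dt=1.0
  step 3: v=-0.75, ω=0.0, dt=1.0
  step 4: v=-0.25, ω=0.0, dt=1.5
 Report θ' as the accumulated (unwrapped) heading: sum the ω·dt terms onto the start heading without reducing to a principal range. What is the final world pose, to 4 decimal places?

(-4.2276, -3.3204, -3.3090)

step 1: θ'=-1.8090 (R=1.5000) → pose (-4.0088, -2.2578, -1.8090)
step 2: θ'=-3.3090 (R=-1.1667) → pose (-5.3369, -3.1329, -3.3090)
step 3: θ'=-3.3090 (straight) → pose (-4.5974, -3.2579, -3.3090)
step 4: θ'=-3.3090 (straight) → pose (-4.2276, -3.3204, -3.3090)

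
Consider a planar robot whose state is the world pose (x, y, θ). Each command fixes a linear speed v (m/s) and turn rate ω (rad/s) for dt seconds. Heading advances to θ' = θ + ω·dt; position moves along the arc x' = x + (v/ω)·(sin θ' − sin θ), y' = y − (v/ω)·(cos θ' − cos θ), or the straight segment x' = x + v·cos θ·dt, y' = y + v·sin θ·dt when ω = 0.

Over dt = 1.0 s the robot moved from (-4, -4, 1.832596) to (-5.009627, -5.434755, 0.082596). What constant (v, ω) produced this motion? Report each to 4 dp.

v = -2.0000, ω = -1.7500

Δθ = 0.082596 − 1.832596 = -1.750000
ω = Δθ/dt = -1.750000/1.0 = -1.7500
R = −Δy/(cos θ' − cos θ) = 1.1429
v = R·ω = 1.1429·-1.7500 = -2.0000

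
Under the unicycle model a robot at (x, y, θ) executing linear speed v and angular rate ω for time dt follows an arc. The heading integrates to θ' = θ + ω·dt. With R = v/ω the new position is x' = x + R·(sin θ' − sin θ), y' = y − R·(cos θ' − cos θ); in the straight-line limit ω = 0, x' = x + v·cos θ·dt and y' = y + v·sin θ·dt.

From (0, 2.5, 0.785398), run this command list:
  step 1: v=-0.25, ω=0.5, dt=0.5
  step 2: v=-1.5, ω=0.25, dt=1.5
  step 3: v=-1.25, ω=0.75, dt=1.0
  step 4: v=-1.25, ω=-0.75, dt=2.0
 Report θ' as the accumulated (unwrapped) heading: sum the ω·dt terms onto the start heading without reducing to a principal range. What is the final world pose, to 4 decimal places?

(-0.9420, -3.1372, 0.6604)

step 1: θ'=1.0354 (R=-0.5000) → pose (-0.0765, 2.4015, 1.0354)
step 2: θ'=1.4104 (R=-6.0000) → pose (-0.8391, 0.2987, 1.4104)
step 3: θ'=2.1604 (R=-1.6667) → pose (-0.5791, -0.8942, 2.1604)
step 4: θ'=0.6604 (R=1.6667) → pose (-0.9420, -3.1372, 0.6604)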